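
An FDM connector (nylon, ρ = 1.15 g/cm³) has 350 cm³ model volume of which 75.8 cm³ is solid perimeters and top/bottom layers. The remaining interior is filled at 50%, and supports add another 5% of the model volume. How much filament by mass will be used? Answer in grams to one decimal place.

Interior volume: 350 − 75.8 → 274.2 cm³.
Infill volume = 0.50 × 274.2, so 137.1 cm³.
Support: 0.05 × 350 → 17.5 cm³.
Deposited volume = 75.8 + 137.1 + 17.5 = 230.4 cm³.
Mass = 230.4 × 1.15 = 264.96 g.

265.0 g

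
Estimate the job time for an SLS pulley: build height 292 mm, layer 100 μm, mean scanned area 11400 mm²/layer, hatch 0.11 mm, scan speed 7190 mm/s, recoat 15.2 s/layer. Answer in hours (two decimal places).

24.02 hours

Layers = ⌈292/0.1⌉ = 2920.
Scan path per layer = 11400 / 0.11 = 103636.4 mm.
Scan time per layer: 103636.4 / 7190 → 14.414 s.
Time per layer = 14.414 + 15.2, so 29.614 s.
Build time = 2920 × 29.614 = 86472.88 s = 24.02 hours.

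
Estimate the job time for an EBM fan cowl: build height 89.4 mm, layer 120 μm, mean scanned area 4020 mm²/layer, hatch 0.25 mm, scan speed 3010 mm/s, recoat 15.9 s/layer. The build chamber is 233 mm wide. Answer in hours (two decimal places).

4.40 hours

Layer count = ceil(89.4 / 0.12) = 745.
Per-layer scan distance: 4020 / 0.25 → 16080 mm.
Scan time per layer = 16080 / 3010, so 5.3422 s.
Per-layer time: 5.3422 + 15.9 → 21.2422 s.
745 layers × 21.2422 s/layer = 15825.439 s, i.e. 4.40 hours.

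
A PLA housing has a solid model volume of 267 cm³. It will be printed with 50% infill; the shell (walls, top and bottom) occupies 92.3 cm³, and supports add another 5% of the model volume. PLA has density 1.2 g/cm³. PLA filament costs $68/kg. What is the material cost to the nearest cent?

$15.75

Infill region = 267 − 92.3 = 174.7 cm³.
Infill deposited: 0.50 × 174.7 → 87.35 cm³.
Support = 0.05 × 267, so 13.35 cm³.
Total printed volume = 92.3 + 87.35 + 13.35 = 193 cm³.
Mass = 193 × 1.2, so 231.6 g.
At $68/kg: 231.6/1000 × 68 = $15.75.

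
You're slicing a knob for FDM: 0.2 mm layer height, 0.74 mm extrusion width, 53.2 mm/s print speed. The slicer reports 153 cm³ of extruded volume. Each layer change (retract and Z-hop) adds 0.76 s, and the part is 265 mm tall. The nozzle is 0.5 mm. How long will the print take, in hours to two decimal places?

5.68 hours

Bead cross-section: 0.2 × 0.74 → 0.148 mm².
Total extruded path = 153000/0.148 = 1033783.8 mm.
Print-move time = 1033783.8 / 53.2, so 19432 s.
Layers = ⌈265/0.2⌉ = 1325.
Z-hop total: 1325 × 0.76 → 1007 s.
Total = 19432 + 1007 = 20439 s = 5.68 hours.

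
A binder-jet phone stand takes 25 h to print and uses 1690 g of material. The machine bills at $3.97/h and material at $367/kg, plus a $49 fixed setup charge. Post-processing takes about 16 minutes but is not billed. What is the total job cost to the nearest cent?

Time charge = 3.97 × 25 = $99.25.
Material cost = 367 × 1690/1000 = $620.23.
Total = 99.25 + 620.23 + 49 = $768.48.

$768.48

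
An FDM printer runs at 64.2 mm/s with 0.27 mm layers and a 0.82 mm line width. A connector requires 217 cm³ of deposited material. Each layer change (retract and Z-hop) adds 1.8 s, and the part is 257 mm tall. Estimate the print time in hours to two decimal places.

4.72 hours

Line area: 0.27 × 0.82 → 0.2214 mm².
Total extruded path = 217000/0.2214 = 980126.5 mm.
Time extruding = 980126.5 / 64.2 = 15266.8 s.
Layer count = ceil(257 / 0.27) = 952.
Non-print overhead = 952 × 1.8 = 1713.6 s.
Altogether 15266.8 + 1713.6 = 16980.4 s, i.e. 4.72 hours.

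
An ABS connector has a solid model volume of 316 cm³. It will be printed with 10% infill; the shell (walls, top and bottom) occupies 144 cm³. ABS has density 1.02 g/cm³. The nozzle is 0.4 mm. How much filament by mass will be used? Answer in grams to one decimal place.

164.4 g

Infill region = 316 − 144 = 172 cm³.
Infill volume = 0.10 × 172, so 17.2 cm³.
Total printed volume = 144 + 17.2 = 161.2 cm³.
Mass = 161.2 × 1.02 = 164.424 g.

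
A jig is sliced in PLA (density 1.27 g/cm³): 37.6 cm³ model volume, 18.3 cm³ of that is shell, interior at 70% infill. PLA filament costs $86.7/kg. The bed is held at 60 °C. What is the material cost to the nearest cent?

Infill region: 37.6 − 18.3 → 19.3 cm³.
Deposited infill = 0.70 × 19.3 = 13.51 cm³.
Total extruded = 18.3 + 13.51 = 31.81 cm³.
Mass = 31.81 × 1.27, so 40.3987 g.
Cost = 40.3987 g / 1000 × $86.7/kg = $3.50.

$3.50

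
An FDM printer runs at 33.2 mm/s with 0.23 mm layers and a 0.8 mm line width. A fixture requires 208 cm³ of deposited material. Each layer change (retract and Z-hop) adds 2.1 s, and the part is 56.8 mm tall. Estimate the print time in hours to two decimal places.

9.60 hours

Extrusion cross-section = 0.23 × 0.8, so 0.184 mm².
Toolpath length = 208 cm³ / 0.184 mm² = 208000 / 0.184 = 1130434.8 mm.
Extrusion time = 1130434.8 / 33.2 = 34049.2 s.
Layer count = ceil(56.8 / 0.23) = 247.
Non-print overhead = 247 × 2.1, so 518.7 s.
Altogether 34049.2 + 518.7 = 34567.9 s, i.e. 9.60 hours.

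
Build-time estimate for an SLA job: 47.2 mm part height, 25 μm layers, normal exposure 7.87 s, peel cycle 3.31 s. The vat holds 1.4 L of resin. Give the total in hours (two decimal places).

5.86 hours

Number of layers: 47.2 / 0.025 → 1888 (rounded up).
Cycle time = 7.87 + 3.31 = 11.18 s.
Build time: 1888 × 11.18 s = 21107.84 s, i.e. 5.86 hours.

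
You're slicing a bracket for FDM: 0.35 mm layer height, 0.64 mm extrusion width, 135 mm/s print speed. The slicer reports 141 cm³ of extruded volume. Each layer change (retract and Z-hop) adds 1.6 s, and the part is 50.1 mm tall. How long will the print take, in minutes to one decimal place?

Line area = 0.35 × 0.64, so 0.224 mm².
Path length: 141000 mm³ / 0.224 mm² → 629464.3 mm.
Extrusion time: 629464.3 / 135 → 4662.7 s.
Number of layers: 50.1 / 0.35 → 144 (rounded up).
Non-print overhead: 144 × 1.6 → 230.4 s.
Altogether 4662.7 + 230.4 = 4893.1 s, i.e. 81.6 minutes.

81.6 minutes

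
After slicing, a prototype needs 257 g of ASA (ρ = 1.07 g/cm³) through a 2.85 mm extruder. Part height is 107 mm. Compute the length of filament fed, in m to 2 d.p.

Volume = 257 g / 1.07 g·cm⁻³ = 240.1869 cm³ = 240186.9 mm³.
Cross-section of 2.85 mm filament: π·(2.85/2)² = 6.3794 mm².
L = V/A = 240186.9/6.3794 = 37650.39 mm → 37.65 m.

37.65 m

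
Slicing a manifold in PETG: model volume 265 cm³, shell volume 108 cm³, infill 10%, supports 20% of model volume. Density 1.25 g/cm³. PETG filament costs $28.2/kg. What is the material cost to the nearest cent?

$6.23

Volume inside the shell: 265 − 108 → 157 cm³.
Deposited infill: 0.10 × 157 → 15.7 cm³.
Support: 0.20 × 265 → 53 cm³.
Deposited volume = 108 + 15.7 + 53, so 176.7 cm³.
Mass = 176.7 × 1.25, so 220.875 g.
Cost = 220.875 g / 1000 × $28.2/kg = $6.23.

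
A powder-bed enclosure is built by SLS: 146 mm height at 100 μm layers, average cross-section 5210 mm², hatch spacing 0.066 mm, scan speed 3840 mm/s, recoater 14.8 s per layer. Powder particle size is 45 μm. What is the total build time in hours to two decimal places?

Number of layers: 146 / 0.1 → 1460 (rounded up).
Per-layer scan distance = 5210 / 0.066 = 78939.4 mm.
Scan time per layer = 78939.4 / 3840 = 20.5571 s.
Layer cycle = 20.5571 + 14.8 = 35.3571 s.
1460 layers × 35.3571 s/layer = 51621.366 s, i.e. 14.34 hours.

14.34 hours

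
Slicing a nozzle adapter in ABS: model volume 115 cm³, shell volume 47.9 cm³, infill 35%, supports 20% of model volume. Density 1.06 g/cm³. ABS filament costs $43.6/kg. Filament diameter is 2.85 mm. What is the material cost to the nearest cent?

Volume inside the shell = 115 − 47.9, so 67.1 cm³.
Infill deposited: 0.35 × 67.1 → 23.485 cm³.
Support = 0.20 × 115 = 23 cm³.
Total extruded = 47.9 + 23.485 + 23 = 94.385 cm³.
Mass = 94.385 × 1.06 = 100.0481 g.
At $43.6/kg: 100.0481/1000 × 43.6 = $4.36.

$4.36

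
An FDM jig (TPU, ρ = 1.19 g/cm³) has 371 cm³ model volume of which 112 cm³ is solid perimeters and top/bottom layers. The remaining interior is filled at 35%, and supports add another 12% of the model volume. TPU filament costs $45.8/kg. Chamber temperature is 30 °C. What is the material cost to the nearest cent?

$13.47

Volume inside the shell = 371 − 112 = 259 cm³.
Deposited infill = 0.35 × 259 = 90.65 cm³.
Support = 0.12 × 371, so 44.52 cm³.
Total extruded = 112 + 90.65 + 44.52 = 247.17 cm³.
Mass = 247.17 × 1.19 = 294.1323 g.
At $45.8/kg: 294.1323/1000 × 45.8 = $13.47.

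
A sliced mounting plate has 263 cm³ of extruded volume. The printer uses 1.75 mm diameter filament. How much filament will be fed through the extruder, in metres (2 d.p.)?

A = π r² = π × 0.875² = 2.4053 mm².
Length = 263 cm³ / 2.4053 mm² = 263000 / 2.4053 = 109341.87 mm = 109.34 m.

109.34 m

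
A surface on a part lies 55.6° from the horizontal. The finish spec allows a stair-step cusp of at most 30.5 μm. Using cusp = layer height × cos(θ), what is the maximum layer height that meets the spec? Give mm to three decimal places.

0.054 mm

t = h_c / cos θ = 0.0305 / 0.5650 = 0.054 mm.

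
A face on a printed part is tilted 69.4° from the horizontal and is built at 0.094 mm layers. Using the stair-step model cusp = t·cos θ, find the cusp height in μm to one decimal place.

h_c = t·cos θ = 0.094 × 0.3518 = 0.033069 mm (33.1 μm).

33.1 μm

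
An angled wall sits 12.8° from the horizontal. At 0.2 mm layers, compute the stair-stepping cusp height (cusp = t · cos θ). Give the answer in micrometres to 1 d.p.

195.0 μm

Cusp = layer height × cos(12.8°) = 0.2 × 0.9751 = 0.19502 mm = 195.0 μm.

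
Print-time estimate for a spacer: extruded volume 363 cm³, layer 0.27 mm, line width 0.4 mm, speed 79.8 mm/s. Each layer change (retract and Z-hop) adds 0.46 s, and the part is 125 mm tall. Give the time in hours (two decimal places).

11.76 hours

Line area = 0.27 × 0.4 = 0.108 mm².
Path length: 363000 mm³ / 0.108 mm² → 3361111.1 mm.
Print-move time = 3361111.1 / 79.8 = 42119.2 s.
Layer count = ceil(125 / 0.27) = 463.
Z-hop total = 463 × 0.46, so 212.98 s.
Total = 42119.2 + 212.98 = 42332.18 s = 11.76 hours.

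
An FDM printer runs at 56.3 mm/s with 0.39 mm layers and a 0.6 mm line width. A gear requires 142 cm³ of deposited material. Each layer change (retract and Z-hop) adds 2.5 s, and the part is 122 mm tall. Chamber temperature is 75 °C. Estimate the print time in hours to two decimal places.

3.21 hours

Bead cross-section = 0.39 × 0.6 = 0.234 mm².
Total extruded path = 142000/0.234 = 606837.6 mm.
Print-move time = 606837.6 / 56.3 = 10778.6 s.
Layer count = ceil(122 / 0.39) = 313.
Non-print overhead = 313 × 2.5, so 782.5 s.
Altogether 10778.6 + 782.5 = 11561.1 s, i.e. 3.21 hours.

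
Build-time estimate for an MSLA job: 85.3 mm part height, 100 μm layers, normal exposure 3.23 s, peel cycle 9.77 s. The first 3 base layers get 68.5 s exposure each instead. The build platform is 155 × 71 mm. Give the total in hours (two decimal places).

Layers = ⌈85.3/0.1⌉ = 853.
Burn-in layers = 3 × (68.5 + 9.77) = 234.81 s.
Regular layers = 850 × (3.23 + 9.77), so 11050 s.
Sum: 234.81 + 11050 = 11284.81 s → 3.13 hours.

3.13 hours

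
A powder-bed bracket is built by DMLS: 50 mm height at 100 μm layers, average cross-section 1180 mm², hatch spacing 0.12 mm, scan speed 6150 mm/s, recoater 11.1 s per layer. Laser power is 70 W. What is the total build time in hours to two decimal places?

1.76 hours

Layers = ⌈50/0.1⌉ = 500.
Hatch length per layer = 1180 / 0.12, so 9833.3 mm.
Scan time per layer = 9833.3 / 6150, so 1.5989 s.
Time per layer: 1.5989 + 11.1 → 12.6989 s.
Total: 500 × 12.6989 s = 6349.45 s → 1.76 hours.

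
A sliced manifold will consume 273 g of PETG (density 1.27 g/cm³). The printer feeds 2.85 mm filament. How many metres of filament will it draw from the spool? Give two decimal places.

Volume = 273 g / 1.27 g·cm⁻³ = 214.9606 cm³ = 214960.6 mm³.
Filament cross-section = π × (2.85/2)² = 6.3794 mm².
Length = 214960.6 / 6.3794 = 33696.05 mm = 33.70 m.

33.70 m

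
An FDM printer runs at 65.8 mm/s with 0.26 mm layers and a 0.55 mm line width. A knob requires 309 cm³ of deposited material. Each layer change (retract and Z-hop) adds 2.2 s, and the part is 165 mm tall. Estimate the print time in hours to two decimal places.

9.51 hours

Bead cross-section = 0.26 × 0.55, so 0.143 mm².
Toolpath length = 309 cm³ / 0.143 mm² = 309000 / 0.143 = 2160839.2 mm.
Extrusion time: 2160839.2 / 65.8 → 32839.5 s.
Layers = ⌈165/0.26⌉ = 635.
Layer-change overhead: 635 × 2.2 → 1397 s.
Altogether 32839.5 + 1397 = 34236.5 s, i.e. 9.51 hours.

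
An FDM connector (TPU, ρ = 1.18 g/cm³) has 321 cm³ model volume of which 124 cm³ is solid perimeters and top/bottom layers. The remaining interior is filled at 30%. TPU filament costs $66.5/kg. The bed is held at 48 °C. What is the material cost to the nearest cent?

$14.37

Infill region = 321 − 124, so 197 cm³.
Infill volume: 0.30 × 197 → 59.1 cm³.
Total printed volume: 124 + 59.1 → 183.1 cm³.
Mass = 183.1 × 1.18 = 216.058 g.
Cost = 216.058 g / 1000 × $66.5/kg = $14.37.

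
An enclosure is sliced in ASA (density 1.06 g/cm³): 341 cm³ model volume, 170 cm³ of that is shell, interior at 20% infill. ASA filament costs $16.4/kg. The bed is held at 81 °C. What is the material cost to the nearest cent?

$3.55

Interior volume = 341 − 170 = 171 cm³.
Infill volume = 0.20 × 171 = 34.2 cm³.
Total extruded: 170 + 34.2 → 204.2 cm³.
Mass = 204.2 × 1.06, so 216.452 g.
Cost = 216.452 g / 1000 × $16.4/kg = $3.55.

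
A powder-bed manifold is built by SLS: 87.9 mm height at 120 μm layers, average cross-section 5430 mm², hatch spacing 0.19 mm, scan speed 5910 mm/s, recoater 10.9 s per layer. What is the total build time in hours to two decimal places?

Layers = ⌈87.9/0.12⌉ = 733.
Scan path per layer: 5430 / 0.19 → 28578.9 mm.
Per-layer scan time: 28578.9 / 5910 → 4.8357 s.
Layer cycle: 4.8357 + 10.9 → 15.7357 s.
Build time = 733 × 15.7357 = 11534.2681 s = 3.20 hours.

3.20 hours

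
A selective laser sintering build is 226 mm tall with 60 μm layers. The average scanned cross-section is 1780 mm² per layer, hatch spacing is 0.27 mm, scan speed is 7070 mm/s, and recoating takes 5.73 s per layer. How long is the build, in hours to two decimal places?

Layer count = ceil(226 / 0.06) = 3767.
Per-layer scan distance: 1780 / 0.27 → 6592.6 mm.
Per-layer scan time: 6592.6 / 7070 → 0.9325 s.
Time per layer = 0.9325 + 5.73, so 6.6625 s.
Build time = 3767 × 6.6625 = 25097.6375 s = 6.97 hours.

6.97 hours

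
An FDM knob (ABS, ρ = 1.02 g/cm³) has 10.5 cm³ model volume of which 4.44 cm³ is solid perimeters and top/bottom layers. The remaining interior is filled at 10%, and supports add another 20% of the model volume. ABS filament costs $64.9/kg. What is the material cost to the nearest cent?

Infill region = 10.5 − 4.44, so 6.06 cm³.
Infill volume = 0.10 × 6.06, so 0.606 cm³.
Support = 0.20 × 10.5, so 2.1 cm³.
Deposited volume = 4.44 + 0.606 + 2.1, so 7.146 cm³.
Mass = 7.146 × 1.02 = 7.28892 g.
Cost = 7.28892 g / 1000 × $64.9/kg = $0.47.

$0.47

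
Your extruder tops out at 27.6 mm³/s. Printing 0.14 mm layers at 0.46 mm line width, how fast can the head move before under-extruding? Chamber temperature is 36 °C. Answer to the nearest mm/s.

429 mm/s

Bead cross-section = 0.14 × 0.46 = 0.0644 mm².
v_max = Q/A = 27.6/0.0644 = 428.57 mm/s → 429 mm/s.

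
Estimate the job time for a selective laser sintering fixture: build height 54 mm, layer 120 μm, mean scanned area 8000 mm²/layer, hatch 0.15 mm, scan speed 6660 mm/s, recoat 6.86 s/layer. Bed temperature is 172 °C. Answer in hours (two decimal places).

1.86 hours

Layers = ⌈54/0.12⌉ = 450.
Scan path per layer = 8000 / 0.15, so 53333.3 mm.
Scan time per layer = 53333.3 / 6660, so 8.008 s.
Time per layer = 8.008 + 6.86 = 14.868 s.
Build time = 450 × 14.868 = 6690.6 s = 1.86 hours.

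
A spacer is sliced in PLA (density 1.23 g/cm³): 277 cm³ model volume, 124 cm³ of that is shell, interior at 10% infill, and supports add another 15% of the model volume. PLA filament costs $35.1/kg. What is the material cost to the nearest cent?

$7.81

Volume inside the shell: 277 − 124 → 153 cm³.
Deposited infill: 0.10 × 153 → 15.3 cm³.
Support = 0.15 × 277 = 41.55 cm³.
Deposited volume = 124 + 15.3 + 41.55 = 180.85 cm³.
Mass = 180.85 × 1.23 = 222.4455 g.
At $35.1/kg: 222.4455/1000 × 35.1 = $7.81.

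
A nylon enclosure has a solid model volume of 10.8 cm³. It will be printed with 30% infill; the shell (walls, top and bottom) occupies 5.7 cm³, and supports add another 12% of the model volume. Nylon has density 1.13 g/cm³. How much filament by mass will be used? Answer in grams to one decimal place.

Interior volume = 10.8 − 5.7, so 5.1 cm³.
Deposited infill = 0.30 × 5.1, so 1.53 cm³.
Support = 0.12 × 10.8, so 1.296 cm³.
Total printed volume: 5.7 + 1.53 + 1.296 → 8.526 cm³.
Mass = 8.526 × 1.13 = 9.63438 g.

9.6 g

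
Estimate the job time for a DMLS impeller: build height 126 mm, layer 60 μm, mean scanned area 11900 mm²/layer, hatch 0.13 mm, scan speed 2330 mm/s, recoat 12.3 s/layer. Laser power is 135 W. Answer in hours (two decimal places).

30.09 hours

Layer count = ceil(126 / 0.06) = 2100.
Hatch length per layer = 11900 / 0.13, so 91538.5 mm.
Laser time per layer = 91538.5 / 2330, so 39.2869 s.
Per-layer time: 39.2869 + 12.3 → 51.5869 s.
2100 layers × 51.5869 s/layer = 108332.49 s, i.e. 30.09 hours.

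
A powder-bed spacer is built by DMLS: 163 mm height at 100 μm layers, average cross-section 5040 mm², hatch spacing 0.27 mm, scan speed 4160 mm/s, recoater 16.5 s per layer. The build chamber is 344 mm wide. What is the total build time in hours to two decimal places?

9.50 hours

Layer count = ceil(163 / 0.1) = 1630.
Per-layer scan distance: 5040 / 0.27 → 18666.7 mm.
Scan time per layer: 18666.7 / 4160 → 4.4872 s.
Layer cycle: 4.4872 + 16.5 → 20.9872 s.
Total: 1630 × 20.9872 s = 34209.136 s → 9.50 hours.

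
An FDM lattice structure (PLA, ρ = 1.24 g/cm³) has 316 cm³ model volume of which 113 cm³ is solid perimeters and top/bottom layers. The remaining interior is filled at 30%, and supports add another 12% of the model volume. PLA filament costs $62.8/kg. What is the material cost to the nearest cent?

$16.49

Volume inside the shell = 316 − 113 = 203 cm³.
Infill deposited = 0.30 × 203 = 60.9 cm³.
Support: 0.12 × 316 → 37.92 cm³.
Total printed volume = 113 + 60.9 + 37.92, so 211.82 cm³.
Mass = 211.82 × 1.24 = 262.6568 g.
At $62.8/kg: 262.6568/1000 × 62.8 = $16.49.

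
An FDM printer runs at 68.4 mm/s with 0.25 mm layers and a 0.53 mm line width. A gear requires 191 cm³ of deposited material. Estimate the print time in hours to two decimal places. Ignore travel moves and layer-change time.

5.85 hours

Line area: 0.25 × 0.53 → 0.1325 mm².
Toolpath length = 191 cm³ / 0.1325 mm² = 191000 / 0.1325 = 1441509.4 mm.
Time extruding: 1441509.4 / 68.4 → 21074.7 s.
That's 21074.7 s → 5.85 hours.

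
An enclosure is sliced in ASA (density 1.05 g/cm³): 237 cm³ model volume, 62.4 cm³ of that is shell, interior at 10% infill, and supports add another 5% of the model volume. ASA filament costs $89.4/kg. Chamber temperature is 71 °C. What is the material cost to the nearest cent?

$8.61

Volume inside the shell = 237 − 62.4 = 174.6 cm³.
Deposited infill = 0.10 × 174.6 = 17.46 cm³.
Support: 0.05 × 237 → 11.85 cm³.
Deposited volume: 62.4 + 17.46 + 11.85 → 91.71 cm³.
Mass: 91.71 × 1.05 → 96.2955 g.
Cost = 96.2955 g / 1000 × $89.4/kg = $8.61.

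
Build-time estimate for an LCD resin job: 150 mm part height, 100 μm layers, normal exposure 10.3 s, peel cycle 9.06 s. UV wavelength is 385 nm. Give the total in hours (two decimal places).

8.07 hours

Number of layers: 150 / 0.1 → 1500 (rounded up).
Each layer takes = 10.3 + 9.06 = 19.36 s.
Total = 1500 × 19.36 = 29040 s = 8.07 hours.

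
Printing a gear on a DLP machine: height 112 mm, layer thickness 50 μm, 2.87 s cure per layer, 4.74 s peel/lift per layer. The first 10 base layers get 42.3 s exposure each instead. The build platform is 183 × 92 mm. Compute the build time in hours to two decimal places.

Number of layers: 112 / 0.05 → 2240 (rounded up).
Bottom layers = 10 × (42.3 + 4.74), so 470.4 s.
Remaining layers = 2230 × (2.87 + 4.74) = 16970.3 s.
Total = 470.4 + 16970.3 = 17440.7 s = 4.84 hours.

4.84 hours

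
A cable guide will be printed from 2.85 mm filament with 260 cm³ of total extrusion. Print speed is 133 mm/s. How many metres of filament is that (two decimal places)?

Filament cross-section = π × (2.85/2)² = 6.3794 mm².
L = 260000 mm³ / 6.3794 mm² = 40756.18 mm, i.e. 40.76 m.

40.76 m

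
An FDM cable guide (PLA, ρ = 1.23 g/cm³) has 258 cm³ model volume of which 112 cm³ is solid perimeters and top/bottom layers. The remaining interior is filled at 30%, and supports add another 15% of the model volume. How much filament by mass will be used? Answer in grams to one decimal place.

Infill region = 258 − 112, so 146 cm³.
Infill deposited = 0.30 × 146, so 43.8 cm³.
Support = 0.15 × 258 = 38.7 cm³.
Total extruded: 112 + 43.8 + 38.7 → 194.5 cm³.
Mass: 194.5 × 1.23 → 239.235 g.

239.2 g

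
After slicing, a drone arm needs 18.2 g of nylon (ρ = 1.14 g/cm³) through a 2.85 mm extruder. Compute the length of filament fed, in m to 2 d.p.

Extruded volume: 18.2/1.14 = 15.9649 cm³ (15964.9 mm³).
Filament cross-section = π × (2.85/2)² = 6.3794 mm².
L = V/A = 15964.9/6.3794 = 2502.57 mm → 2.50 m.

2.50 m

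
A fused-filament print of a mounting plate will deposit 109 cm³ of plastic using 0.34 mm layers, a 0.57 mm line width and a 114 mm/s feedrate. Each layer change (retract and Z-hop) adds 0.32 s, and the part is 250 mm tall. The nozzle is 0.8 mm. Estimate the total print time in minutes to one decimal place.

86.2 minutes

Line area: 0.34 × 0.57 → 0.1938 mm².
Path length: 109000 mm³ / 0.1938 mm² → 562435.5 mm.
Print-move time: 562435.5 / 114 → 4933.6 s.
Number of layers: 250 / 0.34 → 736 (rounded up).
Layer-change overhead: 736 × 0.32 → 235.52 s.
Altogether 4933.6 + 235.52 = 5169.12 s, i.e. 86.2 minutes.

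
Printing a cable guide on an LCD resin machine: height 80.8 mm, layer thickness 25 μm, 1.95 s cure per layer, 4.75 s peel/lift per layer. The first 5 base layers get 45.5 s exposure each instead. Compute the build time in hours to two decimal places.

6.08 hours

Layer count = ceil(80.8 / 0.025) = 3232.
Base layers: 5 × (45.5 + 4.75) → 251.25 s.
Normal layers: 3227 × (1.95 + 4.75) → 21620.9 s.
Sum: 251.25 + 21620.9 = 21872.15 s → 6.08 hours.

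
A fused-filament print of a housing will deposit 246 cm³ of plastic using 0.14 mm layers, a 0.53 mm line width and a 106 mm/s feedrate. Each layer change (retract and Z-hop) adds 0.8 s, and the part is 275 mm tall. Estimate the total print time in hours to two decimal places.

Extrusion cross-section = 0.14 × 0.53, so 0.0742 mm².
Total extruded path = 246000/0.0742 = 3315363.9 mm.
Extrusion time = 3315363.9 / 106 = 31277 s.
Layers = ⌈275/0.14⌉ = 1965.
Layer-change overhead: 1965 × 0.8 → 1572 s.
Total = 31277 + 1572 = 32849 s = 9.12 hours.

9.12 hours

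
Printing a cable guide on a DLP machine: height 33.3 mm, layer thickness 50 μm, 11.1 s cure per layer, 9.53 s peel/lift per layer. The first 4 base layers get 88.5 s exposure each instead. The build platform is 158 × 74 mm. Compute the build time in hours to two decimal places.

3.90 hours

Number of layers: 33.3 / 0.05 → 666 (rounded up).
Bottom layers: 4 × (88.5 + 9.53) → 392.12 s.
Normal layers = 662 × (11.1 + 9.53), so 13657.06 s.
Sum: 392.12 + 13657.06 = 14049.18 s → 3.90 hours.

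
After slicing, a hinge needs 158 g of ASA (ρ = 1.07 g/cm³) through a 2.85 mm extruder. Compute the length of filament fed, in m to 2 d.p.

Volume = 158 g / 1.07 g·cm⁻³ = 147.6636 cm³ = 147663.6 mm³.
A = π r² = π × 1.425² = 6.3794 mm².
L = V/A = 147663.6/6.3794 = 23146.94 mm → 23.15 m.

23.15 m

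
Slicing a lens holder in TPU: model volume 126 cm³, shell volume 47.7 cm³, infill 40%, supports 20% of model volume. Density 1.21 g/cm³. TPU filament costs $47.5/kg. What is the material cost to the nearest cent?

Infill region = 126 − 47.7 = 78.3 cm³.
Deposited infill = 0.40 × 78.3, so 31.32 cm³.
Support = 0.20 × 126 = 25.2 cm³.
Total extruded: 47.7 + 31.32 + 25.2 → 104.22 cm³.
Mass = 104.22 × 1.21, so 126.1062 g.
At $47.5/kg: 126.1062/1000 × 47.5 = $5.99.

$5.99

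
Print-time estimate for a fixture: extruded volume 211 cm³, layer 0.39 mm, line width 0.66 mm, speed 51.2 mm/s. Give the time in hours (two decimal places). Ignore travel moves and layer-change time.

Bead cross-section = 0.39 × 0.66, so 0.2574 mm².
Toolpath length = 211 cm³ / 0.2574 mm² = 211000 / 0.2574 = 819735.8 mm.
Extrusion time: 819735.8 / 51.2 → 16010.5 s.
Converting: 16010.5 s = 4.45 hours.

4.45 hours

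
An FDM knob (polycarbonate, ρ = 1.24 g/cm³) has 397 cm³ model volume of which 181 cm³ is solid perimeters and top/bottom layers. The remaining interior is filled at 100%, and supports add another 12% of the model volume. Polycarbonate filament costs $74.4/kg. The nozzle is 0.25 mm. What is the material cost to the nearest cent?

$41.02

Interior volume: 397 − 181 → 216 cm³.
Deposited infill: 1.00 × 216 → 216 cm³.
Support = 0.12 × 397 = 47.64 cm³.
Total extruded = 181 + 216 + 47.64, so 444.64 cm³.
Mass: 444.64 × 1.24 → 551.3536 g.
Cost = 551.3536 g / 1000 × $74.4/kg = $41.02.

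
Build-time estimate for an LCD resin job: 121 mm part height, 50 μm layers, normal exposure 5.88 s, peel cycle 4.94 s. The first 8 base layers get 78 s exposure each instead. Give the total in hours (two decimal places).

Number of layers: 121 / 0.05 → 2420 (rounded up).
Base layers = 8 × (78 + 4.94) = 663.52 s.
Regular layers = 2412 × (5.88 + 4.94) = 26097.84 s.
Sum: 663.52 + 26097.84 = 26761.36 s → 7.43 hours.

7.43 hours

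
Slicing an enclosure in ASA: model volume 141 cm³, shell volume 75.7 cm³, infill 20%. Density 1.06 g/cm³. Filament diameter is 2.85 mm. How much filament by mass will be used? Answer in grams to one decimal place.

94.1 g

Interior volume = 141 − 75.7, so 65.3 cm³.
Infill volume = 0.20 × 65.3, so 13.06 cm³.
Total printed volume = 75.7 + 13.06, so 88.76 cm³.
Mass: 88.76 × 1.06 → 94.0856 g.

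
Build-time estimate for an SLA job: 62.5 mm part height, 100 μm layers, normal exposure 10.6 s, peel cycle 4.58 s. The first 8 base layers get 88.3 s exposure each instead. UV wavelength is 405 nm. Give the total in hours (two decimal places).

2.81 hours

Layers = ⌈62.5/0.1⌉ = 625.
Base layers = 8 × (88.3 + 4.58), so 743.04 s.
Normal layers = 617 × (10.6 + 4.58) = 9366.06 s.
Total = 743.04 + 9366.06 = 10109.1 s = 2.81 hours.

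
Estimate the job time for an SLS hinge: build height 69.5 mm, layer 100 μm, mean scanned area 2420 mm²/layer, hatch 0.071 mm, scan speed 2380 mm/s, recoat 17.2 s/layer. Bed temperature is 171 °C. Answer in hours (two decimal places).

Layers = ⌈69.5/0.1⌉ = 695.
Per-layer scan distance = 2420 / 0.071 = 34084.5 mm.
Laser time per layer = 34084.5 / 2380 = 14.3212 s.
Time per layer = 14.3212 + 17.2, so 31.5212 s.
Build time = 695 × 31.5212 = 21907.234 s = 6.09 hours.

6.09 hours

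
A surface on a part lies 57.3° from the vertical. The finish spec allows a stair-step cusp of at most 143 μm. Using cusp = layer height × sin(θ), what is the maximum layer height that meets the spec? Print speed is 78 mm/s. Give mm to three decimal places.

Layer height = cusp / sin(57.3°) = 0.143 / 0.8415 = 0.170 mm.

0.170 mm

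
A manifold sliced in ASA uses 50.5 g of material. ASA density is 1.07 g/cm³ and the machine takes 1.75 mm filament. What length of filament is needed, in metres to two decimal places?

19.62 m

Volume = 50.5 g / 1.07 g·cm⁻³ = 47.1963 cm³ = 47196.3 mm³.
Cross-section of 1.75 mm filament: π·(1.75/2)² = 2.4053 mm².
L = V/A = 47196.3/2.4053 = 19621.79 mm → 19.62 m.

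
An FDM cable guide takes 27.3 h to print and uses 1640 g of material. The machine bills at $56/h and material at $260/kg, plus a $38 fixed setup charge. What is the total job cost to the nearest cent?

Time charge = 56 × 27.3, so $1528.80.
Feedstock cost: 260 × 1640/1000 → $426.40.
Adding setup: 1528.80 + 426.40 + 38 → $1993.20.

$1993.20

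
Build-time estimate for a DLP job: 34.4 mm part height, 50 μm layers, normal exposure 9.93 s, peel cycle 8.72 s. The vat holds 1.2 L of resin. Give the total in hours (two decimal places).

Number of layers: 34.4 / 0.05 → 688 (rounded up).
Cycle time = 9.93 + 8.72, so 18.65 s.
Build time: 688 × 18.65 s = 12831.2 s, i.e. 3.56 hours.

3.56 hours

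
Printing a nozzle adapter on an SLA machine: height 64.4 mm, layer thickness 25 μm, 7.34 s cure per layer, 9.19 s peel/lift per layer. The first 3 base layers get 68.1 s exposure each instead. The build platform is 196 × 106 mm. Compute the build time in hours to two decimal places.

Layer count = ceil(64.4 / 0.025) = 2576.
Bottom layers: 3 × (68.1 + 9.19) → 231.87 s.
Normal layers = 2573 × (7.34 + 9.19), so 42531.69 s.
Total = 231.87 + 42531.69 = 42763.56 s = 11.88 hours.

11.88 hours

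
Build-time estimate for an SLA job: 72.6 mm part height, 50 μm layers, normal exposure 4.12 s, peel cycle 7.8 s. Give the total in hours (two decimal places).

4.81 hours

Number of layers: 72.6 / 0.05 → 1452 (rounded up).
Per-layer time = 4.12 + 7.8 = 11.92 s.
Build time: 1452 × 11.92 s = 17307.84 s, i.e. 4.81 hours.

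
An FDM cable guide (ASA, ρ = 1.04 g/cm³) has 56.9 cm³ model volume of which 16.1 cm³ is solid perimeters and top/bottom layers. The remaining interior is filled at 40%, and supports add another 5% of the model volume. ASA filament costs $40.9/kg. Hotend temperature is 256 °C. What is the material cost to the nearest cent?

$1.50

Infill region: 56.9 − 16.1 → 40.8 cm³.
Deposited infill = 0.40 × 40.8 = 16.32 cm³.
Support: 0.05 × 56.9 → 2.845 cm³.
Total extruded = 16.1 + 16.32 + 2.845, so 35.265 cm³.
Mass: 35.265 × 1.04 → 36.6756 g.
At $40.9/kg: 36.6756/1000 × 40.9 = $1.50.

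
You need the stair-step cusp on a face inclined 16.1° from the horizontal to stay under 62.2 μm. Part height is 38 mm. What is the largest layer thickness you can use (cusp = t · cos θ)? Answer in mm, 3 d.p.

0.065 mm

Layer height = cusp / cos(16.1°) = 0.0622 / 0.9608 = 0.065 mm.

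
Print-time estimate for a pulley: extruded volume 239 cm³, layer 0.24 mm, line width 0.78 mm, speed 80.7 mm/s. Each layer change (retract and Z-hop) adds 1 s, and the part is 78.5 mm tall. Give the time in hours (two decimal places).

4.49 hours

Extrusion cross-section: 0.24 × 0.78 → 0.1872 mm².
Path length: 239000 mm³ / 0.1872 mm² → 1276709.4 mm.
Print-move time: 1276709.4 / 80.7 → 15820.4 s.
Number of layers: 78.5 / 0.24 → 328 (rounded up).
Non-print overhead = 328 × 1 = 328 s.
Altogether 15820.4 + 328 = 16148.4 s, i.e. 4.49 hours.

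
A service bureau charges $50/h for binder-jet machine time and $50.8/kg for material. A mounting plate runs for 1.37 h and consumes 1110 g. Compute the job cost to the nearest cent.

Machine cost = 50 × 1.37 = $68.50.
Material charge = 50.8 × 1110/1000 = $56.388.
Total = 68.50 + 56.388 = 124.888 ≈ $124.89.

$124.89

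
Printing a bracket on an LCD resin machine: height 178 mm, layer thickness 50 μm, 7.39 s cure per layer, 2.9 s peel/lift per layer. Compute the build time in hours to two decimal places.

Number of layers: 178 / 0.05 → 3560 (rounded up).
Each layer takes = 7.39 + 2.9, so 10.29 s.
Total = 3560 × 10.29 = 36632.4 s = 10.18 hours.

10.18 hours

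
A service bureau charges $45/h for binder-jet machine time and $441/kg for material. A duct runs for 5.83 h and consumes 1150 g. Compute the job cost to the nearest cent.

Machine-time cost: 45 × 5.83 → $262.35.
Material cost = 441 × 1150/1000 = $507.15.
Job cost: 262.35 + 507.15 = $769.50.

$769.50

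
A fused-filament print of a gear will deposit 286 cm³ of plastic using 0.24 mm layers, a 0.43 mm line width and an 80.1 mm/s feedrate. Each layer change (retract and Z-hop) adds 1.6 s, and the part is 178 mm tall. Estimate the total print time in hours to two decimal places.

Extrusion cross-section: 0.24 × 0.43 → 0.1032 mm².
Path length: 286000 mm³ / 0.1032 mm² → 2771317.8 mm.
Print-move time = 2771317.8 / 80.1 = 34598.2 s.
Layers = ⌈178/0.24⌉ = 742.
Z-hop total: 742 × 1.6 → 1187.2 s.
Altogether 34598.2 + 1187.2 = 35785.4 s, i.e. 9.94 hours.

9.94 hours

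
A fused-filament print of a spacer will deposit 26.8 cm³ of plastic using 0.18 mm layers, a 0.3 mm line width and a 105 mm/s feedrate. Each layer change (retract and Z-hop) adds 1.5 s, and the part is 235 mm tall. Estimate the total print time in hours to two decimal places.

Bead cross-section: 0.18 × 0.3 → 0.054 mm².
Path length: 26800 mm³ / 0.054 mm² → 496296.3 mm.
Time extruding: 496296.3 / 105 → 4726.6 s.
Layer count = ceil(235 / 0.18) = 1306.
Z-hop total = 1306 × 1.5 = 1959 s.
Total = 4726.6 + 1959 = 6685.6 s = 1.86 hours.

1.86 hours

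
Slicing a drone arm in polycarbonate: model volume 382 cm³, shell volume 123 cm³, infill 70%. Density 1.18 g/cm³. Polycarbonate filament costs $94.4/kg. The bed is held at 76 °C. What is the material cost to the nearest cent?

$33.90

Infill region = 382 − 123 = 259 cm³.
Infill volume = 0.70 × 259 = 181.3 cm³.
Total extruded = 123 + 181.3, so 304.3 cm³.
Mass = 304.3 × 1.18 = 359.074 g.
Cost = 359.074 g / 1000 × $94.4/kg = $33.90.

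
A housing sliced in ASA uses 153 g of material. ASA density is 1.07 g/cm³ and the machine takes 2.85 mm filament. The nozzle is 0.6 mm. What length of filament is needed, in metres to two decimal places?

22.41 m

Extruded volume: 153/1.07 = 142.9907 cm³ (142990.7 mm³).
Filament cross-section = π × (2.85/2)² = 6.3794 mm².
L = V/A = 142990.7/6.3794 = 22414.44 mm → 22.41 m.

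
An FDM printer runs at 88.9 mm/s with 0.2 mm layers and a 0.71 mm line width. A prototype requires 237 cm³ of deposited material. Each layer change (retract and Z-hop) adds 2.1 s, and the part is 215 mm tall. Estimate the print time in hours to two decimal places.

Extrusion cross-section: 0.2 × 0.71 → 0.142 mm².
Toolpath length = 237 cm³ / 0.142 mm² = 237000 / 0.142 = 1669014.1 mm.
Extrusion time = 1669014.1 / 88.9 = 18774.1 s.
Layers = ⌈215/0.2⌉ = 1075.
Non-print overhead: 1075 × 2.1 → 2257.5 s.
Altogether 18774.1 + 2257.5 = 21031.6 s, i.e. 5.84 hours.

5.84 hours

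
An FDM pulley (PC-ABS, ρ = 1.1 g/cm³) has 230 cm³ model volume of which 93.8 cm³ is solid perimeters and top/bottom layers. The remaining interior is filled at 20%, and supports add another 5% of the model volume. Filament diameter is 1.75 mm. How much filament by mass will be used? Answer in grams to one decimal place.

Volume inside the shell = 230 − 93.8 = 136.2 cm³.
Infill deposited = 0.20 × 136.2, so 27.24 cm³.
Support: 0.05 × 230 → 11.5 cm³.
Deposited volume = 93.8 + 27.24 + 11.5, so 132.54 cm³.
Mass = 132.54 × 1.1 = 145.794 g.

145.8 g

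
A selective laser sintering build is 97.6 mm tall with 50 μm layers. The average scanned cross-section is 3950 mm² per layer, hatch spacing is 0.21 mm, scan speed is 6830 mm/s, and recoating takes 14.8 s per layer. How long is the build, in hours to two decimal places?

Layer count = ceil(97.6 / 0.05) = 1952.
Hatch length per layer: 3950 / 0.21 → 18809.5 mm.
Laser time per layer = 18809.5 / 6830, so 2.754 s.
Per-layer time: 2.754 + 14.8 → 17.554 s.
Build time = 1952 × 17.554 = 34265.408 s = 9.52 hours.

9.52 hours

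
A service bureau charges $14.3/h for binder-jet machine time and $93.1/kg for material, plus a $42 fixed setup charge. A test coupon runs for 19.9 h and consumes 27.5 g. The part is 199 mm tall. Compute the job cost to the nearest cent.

$329.13

Machine cost: 14.3 × 19.9 → $284.57.
Material cost = 93.1 × 27.5/1000 = $2.56025.
Total = 284.57 + 2.56025 + 42 = 329.13025 ≈ $329.13.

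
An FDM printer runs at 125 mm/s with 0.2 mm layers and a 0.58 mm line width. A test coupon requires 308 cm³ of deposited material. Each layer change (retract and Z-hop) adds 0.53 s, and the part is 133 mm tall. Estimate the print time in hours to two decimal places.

Extrusion cross-section = 0.2 × 0.58 = 0.116 mm².
Path length: 308000 mm³ / 0.116 mm² → 2655172.4 mm.
Print-move time = 2655172.4 / 125 = 21241.4 s.
Layer count = ceil(133 / 0.2) = 665.
Z-hop total = 665 × 0.53, so 352.45 s.
Altogether 21241.4 + 352.45 = 21593.85 s, i.e. 6.00 hours.

6.00 hours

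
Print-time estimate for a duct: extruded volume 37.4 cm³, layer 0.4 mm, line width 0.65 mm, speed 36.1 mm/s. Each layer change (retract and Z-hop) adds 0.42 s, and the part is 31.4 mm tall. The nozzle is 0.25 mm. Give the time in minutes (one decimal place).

67.0 minutes

Extrusion cross-section = 0.4 × 0.65 = 0.26 mm².
Path length: 37400 mm³ / 0.26 mm² → 143846.2 mm.
Time extruding = 143846.2 / 36.1 = 3984.7 s.
Layer count = ceil(31.4 / 0.4) = 79.
Z-hop total = 79 × 0.42, so 33.18 s.
Altogether 3984.7 + 33.18 = 4017.88 s, i.e. 67.0 minutes.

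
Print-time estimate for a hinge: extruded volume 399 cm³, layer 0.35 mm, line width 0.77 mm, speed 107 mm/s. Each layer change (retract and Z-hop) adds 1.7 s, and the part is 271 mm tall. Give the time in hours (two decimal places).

Bead cross-section = 0.35 × 0.77, so 0.2695 mm².
Total extruded path = 399000/0.2695 = 1480519.5 mm.
Extrusion time = 1480519.5 / 107 = 13836.6 s.
Layers = ⌈271/0.35⌉ = 775.
Z-hop total = 775 × 1.7, so 1317.5 s.
Altogether 13836.6 + 1317.5 = 15154.1 s, i.e. 4.21 hours.

4.21 hours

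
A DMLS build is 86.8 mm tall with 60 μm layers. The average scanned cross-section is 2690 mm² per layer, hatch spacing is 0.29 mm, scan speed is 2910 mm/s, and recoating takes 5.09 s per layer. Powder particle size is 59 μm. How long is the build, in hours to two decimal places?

3.33 hours

Layer count = ceil(86.8 / 0.06) = 1447.
Hatch length per layer = 2690 / 0.29 = 9275.9 mm.
Scan time per layer = 9275.9 / 2910, so 3.1876 s.
Layer cycle = 3.1876 + 5.09, so 8.2776 s.
1447 layers × 8.2776 s/layer = 11977.6872 s, i.e. 3.33 hours.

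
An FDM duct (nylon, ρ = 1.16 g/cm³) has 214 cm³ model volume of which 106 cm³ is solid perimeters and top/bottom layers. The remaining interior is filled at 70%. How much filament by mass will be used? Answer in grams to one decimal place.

Volume inside the shell = 214 − 106 = 108 cm³.
Infill deposited: 0.70 × 108 → 75.6 cm³.
Total extruded: 106 + 75.6 → 181.6 cm³.
Mass: 181.6 × 1.16 → 210.656 g.

210.7 g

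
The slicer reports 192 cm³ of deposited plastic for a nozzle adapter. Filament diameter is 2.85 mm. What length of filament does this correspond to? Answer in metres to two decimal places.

30.10 m

Cross-section of 2.85 mm filament: π·(2.85/2)² = 6.3794 mm².
Length = 192 cm³ / 6.3794 mm² = 192000 / 6.3794 = 30096.87 mm = 30.10 m.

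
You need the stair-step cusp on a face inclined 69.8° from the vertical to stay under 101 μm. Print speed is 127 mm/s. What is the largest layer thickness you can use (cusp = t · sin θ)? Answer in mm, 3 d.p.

t = h_c / sin θ = 0.101 / 0.9385 = 0.108 mm.

0.108 mm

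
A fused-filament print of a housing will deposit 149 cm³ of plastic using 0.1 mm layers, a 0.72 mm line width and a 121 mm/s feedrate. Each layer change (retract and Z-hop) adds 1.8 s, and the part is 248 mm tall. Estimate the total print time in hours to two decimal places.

Bead cross-section = 0.1 × 0.72, so 0.072 mm².
Total extruded path = 149000/0.072 = 2069444.4 mm.
Extrusion time = 2069444.4 / 121, so 17102.8 s.
Layer count = ceil(248 / 0.1) = 2480.
Layer-change overhead: 2480 × 1.8 → 4464 s.
Altogether 17102.8 + 4464 = 21566.8 s, i.e. 5.99 hours.

5.99 hours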